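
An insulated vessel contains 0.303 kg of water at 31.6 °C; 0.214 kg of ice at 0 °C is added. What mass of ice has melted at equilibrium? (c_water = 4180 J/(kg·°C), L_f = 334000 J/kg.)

m_melted ≈ 0.12 kg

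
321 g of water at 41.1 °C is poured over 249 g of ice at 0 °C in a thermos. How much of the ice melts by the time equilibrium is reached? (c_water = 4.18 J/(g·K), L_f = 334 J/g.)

m_melted ≈ 165 g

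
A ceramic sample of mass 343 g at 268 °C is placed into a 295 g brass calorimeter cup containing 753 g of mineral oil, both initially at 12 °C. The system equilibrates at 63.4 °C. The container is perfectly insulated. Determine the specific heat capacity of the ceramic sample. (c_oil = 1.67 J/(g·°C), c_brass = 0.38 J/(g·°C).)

Energy conservation, ΣQ = 0:
343×c×(63.4 − 268) + 753×1.67×(63.4 − 12) + 295×0.38×(63.4 − 12) = 0
-70178 c = -70398
c = -70398/-70178 ≈ 1.003 J/(g·°C)

c ≈ 1 J/(g·°C)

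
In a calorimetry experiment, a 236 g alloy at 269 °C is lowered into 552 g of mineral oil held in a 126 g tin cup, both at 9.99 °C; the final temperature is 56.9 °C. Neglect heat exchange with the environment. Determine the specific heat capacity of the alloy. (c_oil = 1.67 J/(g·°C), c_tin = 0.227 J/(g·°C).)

c ≈ 0.891 J/(g·°C)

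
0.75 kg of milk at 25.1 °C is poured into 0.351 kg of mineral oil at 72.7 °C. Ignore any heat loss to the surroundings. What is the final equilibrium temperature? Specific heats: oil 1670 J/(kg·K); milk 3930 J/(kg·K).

Net heat exchanged in the isolated system is zero:
0.351·1670·(T − 72.7) + 0.75·3930·(T − 25.1) = 0
3533.7 T = 116597
T = 116597/3533.7 ≈ 33.00 °C

T_f ≈ 33.0 °C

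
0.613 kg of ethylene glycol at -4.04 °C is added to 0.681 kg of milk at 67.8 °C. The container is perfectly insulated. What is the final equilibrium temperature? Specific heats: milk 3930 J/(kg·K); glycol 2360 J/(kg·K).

T_f ≈ 42.6 °C

Heat gained plus heat lost sum to zero:
0.681*3930*(T − 67.8) + 0.613*2360*(T − (-4.04)) = 0
2676.3(T − 67.8) + 1446.7(T − (-4.04)) = 0
(2676.3 + 1446.7) T = 2676.3*67.8 + 1446.7*(-4.04)
T = 175611/4123 ≈ 42.59 °C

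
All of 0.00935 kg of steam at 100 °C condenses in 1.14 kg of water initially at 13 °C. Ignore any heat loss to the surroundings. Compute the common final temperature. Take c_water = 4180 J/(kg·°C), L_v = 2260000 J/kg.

Heat gained plus heat lost sum to zero:
condense steam: −0.00935·2260000 = −21131; condensate cools 100→T: 0.00935·4180·(T − 100) = 39.08(T − 100); original water: 4765.2(T − 13)
4804.3 T = 21131 + 3908.3 + 61948 = 86987
T ≈ 18.11 °C, under the boiling point, so the assumption holds.

T_f ≈ 18.1 °C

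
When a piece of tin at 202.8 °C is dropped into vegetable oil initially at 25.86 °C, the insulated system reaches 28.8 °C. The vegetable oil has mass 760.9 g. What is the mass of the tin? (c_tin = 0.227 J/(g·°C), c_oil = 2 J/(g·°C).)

m ≈ 113 g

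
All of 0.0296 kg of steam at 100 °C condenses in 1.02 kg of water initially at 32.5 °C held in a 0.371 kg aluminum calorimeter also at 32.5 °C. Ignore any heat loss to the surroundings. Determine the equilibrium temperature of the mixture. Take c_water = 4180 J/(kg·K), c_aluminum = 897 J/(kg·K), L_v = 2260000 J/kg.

T_f ≈ 48.4 °C

Let T be the final temperature. ΣQ_i = 0:
steam→water at 100 °C releases m L_v = 0.0296·2260000 = 66896; condensed water 100 °C→T: 123.73(T − 100); original water: 4263.6(T − 32.5); aluminum cup: 0.371·897·(T − 32.5) = 332.79(T − 32.5)
4720.1 T = 66896 + 12373 + 149383 = 228651
T ≈ 48.44 °C (< 100 °C, so full condensation is consistent).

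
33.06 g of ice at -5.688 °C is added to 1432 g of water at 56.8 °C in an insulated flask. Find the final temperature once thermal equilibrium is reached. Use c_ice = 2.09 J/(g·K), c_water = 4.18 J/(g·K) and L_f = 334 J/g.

T_f ≈ 53.7 °C

Conservation of energy gives ΣQ = 0:
ice -5.688→0 °C: 33.06·2.09·5.688 = 393.01
  fusion: m_ice L_f = 33.06·334 = 11042
  meltwater 0→T: 33.06·4.18·T = 138.19 T
  water cools: 1432·4.18·(T − 56.8) = 5985.8(T − 56.8)
6124 T = 339991 − 11435 = 328556
T ≈ 53.65 °C — above 0 °C, consistent with complete melting.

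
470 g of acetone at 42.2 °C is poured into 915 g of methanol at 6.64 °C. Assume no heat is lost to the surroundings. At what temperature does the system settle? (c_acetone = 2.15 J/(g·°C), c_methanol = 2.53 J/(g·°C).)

Heat gained plus heat lost sum to zero:
470×2.15×(T − 42.2) + 915×2.53×(T − 6.64) = 0
(1010.5 + 2314.9) T = 1010.5×42.2 + 2314.9×6.64
T = 58014/3325.4 ≈ 17.45 °C

T_f ≈ 17.4 °C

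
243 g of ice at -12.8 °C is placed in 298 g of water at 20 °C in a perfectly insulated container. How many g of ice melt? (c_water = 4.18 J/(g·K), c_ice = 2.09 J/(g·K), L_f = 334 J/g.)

m_melted ≈ 55.1 g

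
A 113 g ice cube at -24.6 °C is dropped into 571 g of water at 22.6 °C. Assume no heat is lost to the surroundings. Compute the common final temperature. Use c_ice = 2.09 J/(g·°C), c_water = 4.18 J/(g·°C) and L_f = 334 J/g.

Conservation of energy gives ΣQ = 0:
ice -24.6→0 °C: 113·2.09·24.6 = 5809.8; melt ice: 113·334 = 37742; warm the meltwater: 472.34 T; water cools: 571·4.18·(T − 22.6) = 2386.8(T − 22.6)
2859.1 T = 53941 − 43552 = 10389
T ≈ 3.63 °C. Since T > 0 °C, the all-ice-melts assumption holds.

T_f ≈ 3.6 °C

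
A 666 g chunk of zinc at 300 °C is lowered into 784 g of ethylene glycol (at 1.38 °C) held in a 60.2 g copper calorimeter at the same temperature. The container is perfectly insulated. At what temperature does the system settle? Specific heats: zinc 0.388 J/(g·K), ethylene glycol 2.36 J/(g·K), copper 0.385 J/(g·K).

T_f ≈ 37.6 °C

Taking heat into each body as positive, Σ m c ΔT = 0:
666*0.388*(T − 300) + 784*2.36*(T − 1.38) + 60.2*0.385*(T − 1.38) = 0
258.41(T − 300) + 1850.2(T − 1.38) + 23.18(T − 1.38) = 0
2131.8 T = 80108
T = 80108/2131.8 ≈ 37.58 °C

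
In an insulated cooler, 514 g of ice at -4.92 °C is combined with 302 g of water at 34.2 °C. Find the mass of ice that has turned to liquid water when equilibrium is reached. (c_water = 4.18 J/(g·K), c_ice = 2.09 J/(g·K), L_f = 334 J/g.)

m_melted ≈ 113 g

Cooling the water to 0 °C releases 302·4.18·34.2 = 43173 J.
Of that, 514·2.09·4.92 = 5285.4 J goes to bring the ice to 0 °C, leaving 37887 J.
Melting all 514 g of ice would need 514·334 = 171676 J.
Since 37887 < 171676 J, not all the ice melts; equilibrium is at 0 °C.
Mass melted = 37887/334 ≈ 113.4 g.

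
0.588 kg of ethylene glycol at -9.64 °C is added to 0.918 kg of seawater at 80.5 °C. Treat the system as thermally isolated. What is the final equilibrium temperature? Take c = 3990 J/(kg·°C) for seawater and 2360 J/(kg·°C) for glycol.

Conservation of energy gives ΣQ = 0:
0.918×3990×(T − 80.5) + 0.588×2360×(T − (-9.64)) = 0
3662.8(T − 80.5) + 1387.7(T − (-9.64)) = 0
5050.5 T = 281480
T ≈ 55.73 °C

T_f ≈ 55.7 °C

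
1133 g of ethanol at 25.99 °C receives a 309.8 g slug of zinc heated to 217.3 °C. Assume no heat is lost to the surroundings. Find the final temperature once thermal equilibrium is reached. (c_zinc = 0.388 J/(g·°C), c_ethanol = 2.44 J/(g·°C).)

T_f ≈ 34.0 °C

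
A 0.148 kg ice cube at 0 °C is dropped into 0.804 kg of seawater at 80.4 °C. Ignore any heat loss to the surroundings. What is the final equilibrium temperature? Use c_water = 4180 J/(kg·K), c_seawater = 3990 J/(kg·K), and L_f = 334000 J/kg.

Let T be the final temperature. ΣQ_i = 0:
fusion: m_ice L_f = 0.148×334000 = 49432
  meltwater 0→T: 0.148×4180×T = 618.64 T
  seawater: 3208(T − 80.4)
3826.6 T = 257920 − 49432 = 208488
T ≈ 54.48 °C (positive, so assuming full melt was valid).

T_f ≈ 54.5 °C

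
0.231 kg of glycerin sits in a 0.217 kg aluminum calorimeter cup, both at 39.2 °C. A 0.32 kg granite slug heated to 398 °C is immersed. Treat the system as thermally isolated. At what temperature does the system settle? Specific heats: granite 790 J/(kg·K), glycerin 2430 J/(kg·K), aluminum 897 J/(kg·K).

T_f ≈ 129.1 °C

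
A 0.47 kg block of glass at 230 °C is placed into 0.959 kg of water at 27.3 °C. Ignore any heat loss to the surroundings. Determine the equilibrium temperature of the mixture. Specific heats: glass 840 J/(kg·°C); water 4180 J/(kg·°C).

T_f ≈ 45.5 °C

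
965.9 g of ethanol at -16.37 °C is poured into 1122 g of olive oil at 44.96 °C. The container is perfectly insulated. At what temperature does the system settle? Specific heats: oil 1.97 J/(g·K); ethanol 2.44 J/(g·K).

Taking heat into each body as positive, Σ m c ΔT = 0:
1122·1.97·(T − 44.96) + 965.9·2.44·(T − (-16.37)) = 0
2210.3(T − 44.96) + 2356.8(T − (-16.37)) = 0
4567.1 T = 60796
T ≈ 13.31 °C

T_f ≈ 13.3 °C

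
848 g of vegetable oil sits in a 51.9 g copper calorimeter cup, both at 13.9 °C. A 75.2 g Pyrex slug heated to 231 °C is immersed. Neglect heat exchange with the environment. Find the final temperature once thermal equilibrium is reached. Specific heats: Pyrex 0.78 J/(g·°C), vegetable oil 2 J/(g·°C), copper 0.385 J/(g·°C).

T_f ≈ 21.1 °C

Heat gained plus heat lost sum to zero:
75.2*0.78*(T − 231) + 848*2*(T − 13.9) + 51.9*0.385*(T − 13.9) = 0
58.66(T − 231) + 1696(T − 13.9) + 19.98(T − 13.9) = 0
(58.66 + 1696 + 19.98) T = 58.66*231 + 1696*13.9 + 19.98*13.9
T = 37402 / 1774.6 = 21.1 °C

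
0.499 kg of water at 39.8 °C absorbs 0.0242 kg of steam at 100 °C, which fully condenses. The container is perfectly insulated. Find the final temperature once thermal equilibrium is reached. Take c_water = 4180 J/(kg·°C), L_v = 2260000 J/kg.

T_f ≈ 67.6 °C

Taking heat into each body as positive, Σ m c ΔT = 0:
condense steam: −0.0242×2260000 = −54692; condensate cools 100→T: 0.0242×4180×(T − 100) = 101.16(T − 100); original water: 2085.8(T − 39.8)
2187 T = 54692 + 10116 + 83016 = 147823
T ≈ 67.59 °C (< 100 °C, so full condensation is consistent).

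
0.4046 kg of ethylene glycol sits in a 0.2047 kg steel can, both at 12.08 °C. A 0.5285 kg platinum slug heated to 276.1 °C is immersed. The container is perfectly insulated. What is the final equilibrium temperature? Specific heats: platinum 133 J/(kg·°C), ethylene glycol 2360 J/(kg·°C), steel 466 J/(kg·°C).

T_f ≈ 28.6 °C

Let T be the final temperature. ΣQ_i = 0:
0.5285*133*(T − 276.1) + 0.4046*2360*(T − 12.08) + 0.2047*466*(T − 12.08) = 0
70.29(T − 276.1) + 954.86(T − 12.08) + 95.39(T − 12.08) = 0
1120.5 T = 32094
T = 32094 / 1120.5 = 28.6 °C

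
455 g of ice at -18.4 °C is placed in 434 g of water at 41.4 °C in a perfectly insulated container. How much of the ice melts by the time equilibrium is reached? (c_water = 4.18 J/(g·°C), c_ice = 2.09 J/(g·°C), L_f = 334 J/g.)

m_melted ≈ 172 g

Cooling the water to 0 °C releases 434×4.18×41.4 = 75105 J.
Of that, 455×2.09×18.4 = 17497 J goes to bring the ice to 0 °C, leaving 57607 J.
Fully melting the ice requires m_ice L_f = 455×334 = 151970 J.
57607 J < 151970 J, so only part of the ice melts and the system sits at 0 °C.
m_melted×334 = 57607  ⇒  m_melted ≈ 172.5 g.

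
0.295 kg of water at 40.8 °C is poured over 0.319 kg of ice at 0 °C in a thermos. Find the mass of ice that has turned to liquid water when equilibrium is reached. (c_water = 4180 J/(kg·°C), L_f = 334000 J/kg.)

Cooling the water to 0 °C releases 0.295×4180×40.8 = 50310 J.
Melting all 0.319 kg of ice would need 0.319×334000 = 106546 J.
That's not enough to melt it all — equilibrium is at 0 °C with ice remaining.
m_melted×334000 = 50310  ⇒  m_melted ≈ 0.1506 kg.

m_melted ≈ 0.151 kg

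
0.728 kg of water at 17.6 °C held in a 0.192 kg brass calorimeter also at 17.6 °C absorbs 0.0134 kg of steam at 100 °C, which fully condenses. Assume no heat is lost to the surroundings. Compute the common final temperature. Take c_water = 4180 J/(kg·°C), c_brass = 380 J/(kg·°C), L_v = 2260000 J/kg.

Let T be the final temperature. ΣQ_i = 0:
steam→water at 100 °C releases m L_v = 0.0134×2260000 = 30284
  condensed water 100 °C→T: 56.01(T − 100)
  original water: 3043(T − 17.6)
  brass cup: 0.192×380×(T − 17.6) = 72.96(T − 17.6)
3172 T = 30284 + 5601.2 + 54842 = 90727
T ≈ 28.60 °C — below 100 °C, confirming all the steam condensed.

T_f ≈ 28.6 °C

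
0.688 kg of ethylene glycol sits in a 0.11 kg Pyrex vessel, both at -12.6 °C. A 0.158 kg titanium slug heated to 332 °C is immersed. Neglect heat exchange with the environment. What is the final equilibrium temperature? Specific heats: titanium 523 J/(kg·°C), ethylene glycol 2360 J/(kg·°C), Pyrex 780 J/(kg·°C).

T_f ≈ 3.3 °C

Setting the total heat transfer to zero:
0.158*523*(T − 332) + 0.688*2360*(T − (-12.6)) + 0.11*780*(T − (-12.6)) = 0
(82.63 + 1623.7 + 85.8) T = 82.63*332 + 1623.7*(-12.6) + 85.8*(-12.6)
T = 5895 / 1792.1 = 3.29 °C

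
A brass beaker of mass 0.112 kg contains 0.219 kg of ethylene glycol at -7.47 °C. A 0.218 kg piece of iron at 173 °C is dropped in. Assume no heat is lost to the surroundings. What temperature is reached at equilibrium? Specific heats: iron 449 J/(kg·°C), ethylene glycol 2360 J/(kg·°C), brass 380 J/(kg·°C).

T_f ≈ 19.4 °C

T_f is the heat-capacity-weighted average of the initial temperatures:
T_f = (97.88·173 + 516.84·(-7.47) + 42.56·(-7.47)) / (97.88 + 516.84 + 42.56)
    = 12755 / 657.28 ≈ 19.41 °C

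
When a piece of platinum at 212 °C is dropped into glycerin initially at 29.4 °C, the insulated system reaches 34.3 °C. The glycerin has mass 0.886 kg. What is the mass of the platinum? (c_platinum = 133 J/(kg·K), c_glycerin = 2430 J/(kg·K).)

Conservation of energy gives ΣQ = 0:
m·133·(34.3 − 212) + 0.886·2430·(34.3 − 29.4) = 0
-23634 m = -10550
m = -10550/-23634 ≈ 0.4464 kg

m ≈ 0.446 kg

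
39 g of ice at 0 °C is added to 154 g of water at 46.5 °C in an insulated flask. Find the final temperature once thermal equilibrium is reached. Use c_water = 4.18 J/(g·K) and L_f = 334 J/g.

T_f ≈ 21.0 °C

Net heat exchanged in the isolated system is zero:
fusion: m_ice L_f = 39×334 = 13026
  warm the meltwater: 163.02 T
  water cools: 154×4.18×(T − 46.5) = 643.72(T − 46.5)
806.74 T = 29933 − 13026 = 16907
T ≈ 20.96 °C — above 0 °C, consistent with complete melting.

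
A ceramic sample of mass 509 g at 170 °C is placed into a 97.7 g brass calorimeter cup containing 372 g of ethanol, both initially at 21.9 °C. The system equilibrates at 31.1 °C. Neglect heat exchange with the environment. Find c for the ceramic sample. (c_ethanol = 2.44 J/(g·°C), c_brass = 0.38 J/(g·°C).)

c ≈ 0.123 J/(g·°C)

Net heat exchanged in the isolated system is zero:
509·c·(31.1 − 170) + 372·2.44·(31.1 − 21.9) + 97.7·0.38·(31.1 − 21.9) = 0
-70700 c = -8692.2
c = -8692.2/-70700 ≈ 0.1229 J/(g·°C)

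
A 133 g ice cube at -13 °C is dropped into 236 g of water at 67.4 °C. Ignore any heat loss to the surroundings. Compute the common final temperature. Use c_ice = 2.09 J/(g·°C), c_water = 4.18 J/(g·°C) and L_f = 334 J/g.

Energy balance with sensible and latent terms:
warm ice to 0 °C: 133×2.09×(0 − (-13)) = 3613.6; fusion: m_ice L_f = 133×334 = 44422; warm the meltwater: 555.94 T; water cools: 236×4.18×(T − 67.4) = 986.48(T − 67.4)
1542.4 T = 66489 − 48036 = 18453
T ≈ 11.96 °C (positive, so assuming full melt was valid).

T_f ≈ 12.0 °C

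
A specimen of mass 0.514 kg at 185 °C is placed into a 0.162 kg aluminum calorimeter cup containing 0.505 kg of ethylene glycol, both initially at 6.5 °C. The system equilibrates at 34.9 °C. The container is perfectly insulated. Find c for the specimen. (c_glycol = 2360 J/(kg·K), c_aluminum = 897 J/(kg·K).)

c ≈ 492 J/(kg·K)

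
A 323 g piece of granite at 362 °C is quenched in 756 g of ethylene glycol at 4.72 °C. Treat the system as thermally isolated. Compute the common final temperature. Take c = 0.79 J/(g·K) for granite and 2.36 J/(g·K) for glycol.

Net heat exchanged in the isolated system is zero:
323·0.79·(T − 362) + 756·2.36·(T − 4.72) = 0
2039.3 T = 100793
T = 100793 / 2039.3 = 49.4 °C

T_f ≈ 49.4 °C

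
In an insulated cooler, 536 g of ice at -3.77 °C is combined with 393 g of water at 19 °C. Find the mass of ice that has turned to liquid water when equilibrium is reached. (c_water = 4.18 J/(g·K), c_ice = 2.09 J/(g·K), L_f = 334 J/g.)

Cooling the water to 0 °C releases 393×4.18×19 = 31212 J.
Of that, 536×2.09×3.77 = 4223.3 J goes to bring the ice to 0 °C, leaving 26989 J.
Fully melting the ice requires m_ice L_f = 536×334 = 179024 J.
26989 J < 179024 J, so only part of the ice melts and the system sits at 0 °C.
m_melted×334 = 26989  ⇒  m_melted ≈ 80.8 g.

m_melted ≈ 80.8 g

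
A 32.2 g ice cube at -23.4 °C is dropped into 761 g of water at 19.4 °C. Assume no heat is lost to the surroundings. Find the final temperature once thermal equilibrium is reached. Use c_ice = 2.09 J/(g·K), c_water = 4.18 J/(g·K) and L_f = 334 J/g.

T_f ≈ 14.9 °C

Energy conservation, ΣQ = 0:
ice -23.4→0 °C: 32.2×2.09×23.4 = 1574.8; melt ice: 32.2×334 = 10755; warm the meltwater: 134.6 T; water: 3181(T − 19.4)
3315.6 T = 61711 − 12330 = 49381
T ≈ 14.89 °C. Since T > 0 °C, the all-ice-melts assumption holds.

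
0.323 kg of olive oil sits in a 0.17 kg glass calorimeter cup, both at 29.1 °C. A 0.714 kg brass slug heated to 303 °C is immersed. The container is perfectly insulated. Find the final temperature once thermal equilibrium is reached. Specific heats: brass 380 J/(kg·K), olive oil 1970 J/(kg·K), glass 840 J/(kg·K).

T_f ≈ 99.8 °C

Net heat exchanged in the isolated system is zero:
0.714·380·(T − 303) + 0.323·1970·(T − 29.1) + 0.17·840·(T − 29.1) = 0
271.32(T − 303) + 636.31(T − 29.1) + 142.8(T − 29.1) = 0
(271.32 + 636.31 + 142.8) T = 271.32·303 + 636.31·29.1 + 142.8·29.1
T = 104882/1050.4 ≈ 99.85 °C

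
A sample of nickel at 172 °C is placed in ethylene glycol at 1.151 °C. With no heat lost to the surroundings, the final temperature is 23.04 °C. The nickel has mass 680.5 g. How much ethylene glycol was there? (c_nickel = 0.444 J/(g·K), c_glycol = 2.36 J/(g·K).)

m ≈ 871 g

Heat gained plus heat lost sum to zero:
680.5·0.444·(23.04 − 172) + m·2.36·(23.04 − 1.151) = 0
51.66 m = 45007
m = 45007/51.66 ≈ 871.3 g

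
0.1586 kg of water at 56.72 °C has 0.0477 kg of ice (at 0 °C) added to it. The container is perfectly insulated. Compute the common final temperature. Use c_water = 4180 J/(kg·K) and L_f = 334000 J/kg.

T_f ≈ 25.1 °C

Net heat exchanged in the isolated system is zero:
fusion: m_ice L_f = 0.0477×334000 = 15932; warm the meltwater: 199.39 T; water cools: 0.1586×4180×(T − 56.72) = 662.95(T − 56.72)
862.33 T = 37602 − 15932 = 21671
T ≈ 25.13 °C. Since T > 0 °C, the all-ice-melts assumption holds.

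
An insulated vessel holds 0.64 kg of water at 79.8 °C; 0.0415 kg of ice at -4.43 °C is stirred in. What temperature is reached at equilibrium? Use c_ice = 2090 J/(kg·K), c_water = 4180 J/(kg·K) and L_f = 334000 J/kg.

T_f ≈ 69.9 °C

Conservation of energy gives ΣQ = 0:
ice -4.43→0 °C: 0.0415·2090·4.43 = 384.24; fusion: m_ice L_f = 0.0415·334000 = 13861; warm the meltwater: 173.47 T; water cools: 0.64·4180·(T − 79.8) = 2675.2(T − 79.8)
2848.7 T = 213481 − 14245 = 199236
T ≈ 69.94 °C — above 0 °C, consistent with complete melting.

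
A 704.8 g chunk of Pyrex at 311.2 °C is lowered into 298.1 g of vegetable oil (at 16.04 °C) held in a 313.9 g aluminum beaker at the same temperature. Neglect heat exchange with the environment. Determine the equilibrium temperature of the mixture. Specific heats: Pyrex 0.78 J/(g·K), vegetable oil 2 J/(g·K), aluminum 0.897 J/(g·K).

T_f ≈ 129.7 °C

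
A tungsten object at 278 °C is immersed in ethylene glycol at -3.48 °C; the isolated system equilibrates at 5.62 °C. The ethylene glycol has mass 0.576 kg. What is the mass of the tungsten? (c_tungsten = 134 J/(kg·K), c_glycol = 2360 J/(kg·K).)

Heat lost by the tungsten = heat gained by the glycol:
m×134×(278 − 5.62) = 0.576×2360×(5.62 − (-3.48))
36499 m = 12370  ⇒  m ≈ 0.3389 kg

m ≈ 0.339 kg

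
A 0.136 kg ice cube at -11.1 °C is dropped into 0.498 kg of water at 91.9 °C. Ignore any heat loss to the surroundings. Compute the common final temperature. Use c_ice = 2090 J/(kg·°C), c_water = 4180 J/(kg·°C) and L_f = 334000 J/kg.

Heat gained plus heat lost sum to zero:
warm ice to 0 °C: 0.136×2090×(0 − (-11.1)) = 3155.1; melt ice: 0.136×334000 = 45424; warm the meltwater: 568.48 T; water cools: 0.498×4180×(T − 91.9) = 2081.6(T − 91.9)
2650.1 T = 191303 − 48579 = 142724
T ≈ 53.86 °C. Since T > 0 °C, the all-ice-melts assumption holds.

T_f ≈ 53.9 °C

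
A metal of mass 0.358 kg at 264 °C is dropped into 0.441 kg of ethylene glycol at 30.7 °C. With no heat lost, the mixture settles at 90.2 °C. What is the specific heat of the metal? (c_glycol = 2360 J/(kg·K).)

c ≈ 995 J/(kg·K)

m_s c (T_s − T_f) = m_glycol c_glycol (T_f − T_0):
0.358×c×(264 − 90.2) = 0.441×2360×(90.2 − 30.7)
62.22 c = 61925  ⇒  c ≈ 995.3 J/(kg·K)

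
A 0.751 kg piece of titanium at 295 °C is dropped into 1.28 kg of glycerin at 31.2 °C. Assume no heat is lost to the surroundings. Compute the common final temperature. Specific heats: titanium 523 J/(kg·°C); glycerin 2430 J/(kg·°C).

T_f ≈ 60.8 °C

Heat gained plus heat lost sum to zero:
0.751×523×(T − 295) + 1.28×2430×(T − 31.2) = 0
392.77(T − 295) + 3110.4(T − 31.2) = 0
3503.2 T = 212913
T = 212913 / 3503.2 = 60.8 °C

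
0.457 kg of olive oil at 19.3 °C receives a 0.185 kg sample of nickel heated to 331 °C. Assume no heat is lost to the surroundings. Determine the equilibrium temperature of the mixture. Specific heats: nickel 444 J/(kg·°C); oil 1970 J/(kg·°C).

T_f ≈ 45.4 °C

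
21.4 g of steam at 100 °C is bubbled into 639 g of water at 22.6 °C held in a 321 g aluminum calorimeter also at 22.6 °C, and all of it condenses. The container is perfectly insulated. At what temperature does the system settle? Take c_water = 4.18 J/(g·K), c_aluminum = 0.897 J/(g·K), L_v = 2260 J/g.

T_f ≈ 40.7 °C

Let T be the final temperature. ΣQ_i = 0:
latent heat released on condensation: 21.4×2260 = 48364
  condensate cools 100→T: 21.4×4.18×(T − 100) = 89.45(T − 100)
  water warms: 639×4.18×(T − 22.6) = 2671(T − 22.6)
  aluminum cup: 321×0.897×(T − 22.6) = 287.94(T − 22.6)
3048.4 T = 48364 + 8945.2 + 66872 = 124182
T ≈ 40.74 °C — below 100 °C, confirming all the steam condensed.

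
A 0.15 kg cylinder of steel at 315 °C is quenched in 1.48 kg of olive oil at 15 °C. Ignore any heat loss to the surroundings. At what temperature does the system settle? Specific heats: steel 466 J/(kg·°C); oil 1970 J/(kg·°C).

T_f is the heat-capacity-weighted average of the initial temperatures:
T_f = (69.9×315 + 2915.6×15) / (69.9 + 2915.6)
    = 65752 / 2985.5 ≈ 22.02 °C

T_f ≈ 22.0 °C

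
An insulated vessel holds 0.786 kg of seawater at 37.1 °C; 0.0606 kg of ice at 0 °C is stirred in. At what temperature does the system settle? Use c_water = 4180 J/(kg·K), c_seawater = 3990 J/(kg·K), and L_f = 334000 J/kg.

Heat gained plus heat lost sum to zero:
melt ice: 0.0606·334000 = 20240; meltwater 0→T: 0.0606·4180·T = 253.31 T; seawater: 3136.1(T − 37.1)
3389.4 T = 116351 − 20240 = 96110
T ≈ 28.36 °C. Since T > 0 °C, the all-ice-melts assumption holds.

T_f ≈ 28.4 °C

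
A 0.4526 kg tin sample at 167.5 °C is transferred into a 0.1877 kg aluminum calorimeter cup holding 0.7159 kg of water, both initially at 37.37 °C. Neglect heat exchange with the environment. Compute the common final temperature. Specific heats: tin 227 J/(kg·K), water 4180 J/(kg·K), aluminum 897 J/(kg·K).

T_f ≈ 41.5 °C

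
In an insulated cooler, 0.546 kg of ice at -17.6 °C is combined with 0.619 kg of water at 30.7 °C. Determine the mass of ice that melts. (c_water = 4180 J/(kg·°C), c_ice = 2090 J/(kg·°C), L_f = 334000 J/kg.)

m_melted ≈ 0.178 kg

Water can give up m c ΔT = 0.619×4180×30.7 = 79434 J before reaching 0 °C.
Of that, 0.546×2090×17.6 = 20084 J goes to bring the ice to 0 °C, leaving 59350 J.
To melt every bit of ice: 0.546×334000 = 182364 J.
Since 59350 < 182364 J, not all the ice melts; equilibrium is at 0 °C.
m_melted×334000 = 59350  ⇒  m_melted ≈ 0.1777 kg.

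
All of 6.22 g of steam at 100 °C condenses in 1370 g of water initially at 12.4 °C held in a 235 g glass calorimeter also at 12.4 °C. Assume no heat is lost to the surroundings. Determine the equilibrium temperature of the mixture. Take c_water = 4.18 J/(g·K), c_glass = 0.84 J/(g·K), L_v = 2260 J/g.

T_f ≈ 15.1 °C

Heat gained plus heat lost sum to zero:
condense steam: −6.22×2260 = −14057; condensate cools 100→T: 6.22×4.18×(T − 100) = 26(T − 100); original water: 5726.6(T − 12.4); glass cup: 235×0.84×(T − 12.4) = 197.4(T − 12.4)
5950 T = 14057 + 2600 + 73458 = 90115
T ≈ 15.15 °C — below 100 °C, confirming all the steam condensed.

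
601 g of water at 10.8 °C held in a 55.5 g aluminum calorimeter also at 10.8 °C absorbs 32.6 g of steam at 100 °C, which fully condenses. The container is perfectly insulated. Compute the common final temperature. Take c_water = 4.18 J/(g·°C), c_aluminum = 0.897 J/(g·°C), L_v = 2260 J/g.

Heat gained plus heat lost sum to zero:
condense steam: −32.6×2260 = −73676; condensed water 100 °C→T: 136.27(T − 100); original water: 2512.2(T − 10.8); cup: 49.78(T − 10.8)
2698.2 T = 73676 + 13627 + 27669 = 114972
T ≈ 42.61 °C (< 100 °C, so full condensation is consistent).

T_f ≈ 42.6 °C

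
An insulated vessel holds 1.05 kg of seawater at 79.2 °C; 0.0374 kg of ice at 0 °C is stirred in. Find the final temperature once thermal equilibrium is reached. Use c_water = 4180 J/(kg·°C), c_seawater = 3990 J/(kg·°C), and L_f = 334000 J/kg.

T_f ≈ 73.5 °C

Let T be the final temperature. ΣQ_i = 0:
latent heat to melt: 0.0374·334000 = 12492; meltwater 0→T: 0.0374·4180·T = 156.33 T; seawater: 4189.5(T − 79.2)
4345.8 T = 331808 − 12492 = 319317
T ≈ 73.48 °C — above 0 °C, consistent with complete melting.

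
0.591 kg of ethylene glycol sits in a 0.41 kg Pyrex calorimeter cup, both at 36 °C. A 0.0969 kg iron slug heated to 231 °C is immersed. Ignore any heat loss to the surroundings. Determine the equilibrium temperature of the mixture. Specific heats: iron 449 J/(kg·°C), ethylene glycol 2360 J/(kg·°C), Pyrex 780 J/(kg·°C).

T_f ≈ 40.8 °C

Setting the total heat transfer to zero:
0.0969*449*(T − 231) + 0.591*2360*(T − 36) + 0.41*780*(T − 36) = 0
43.51(T − 231) + 1394.8(T − 36) + 319.8(T − 36) = 0
1758.1 T = 71775
T ≈ 40.83 °C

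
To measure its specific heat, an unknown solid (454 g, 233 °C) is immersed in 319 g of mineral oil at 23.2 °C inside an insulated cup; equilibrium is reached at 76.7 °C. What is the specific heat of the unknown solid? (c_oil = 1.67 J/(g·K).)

Heat lost by the unknown solid = heat gained by the oil:
454·c·(233 − 76.7) = 319·1.67·(76.7 − 23.2)
70960 c = 28501  ⇒  c ≈ 0.4016 J/(g·K)

c ≈ 0.402 J/(g·K)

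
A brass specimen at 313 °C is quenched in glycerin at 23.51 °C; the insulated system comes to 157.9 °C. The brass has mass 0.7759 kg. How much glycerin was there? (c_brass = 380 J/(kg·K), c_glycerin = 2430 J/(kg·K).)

Let T be the final temperature. ΣQ_i = 0:
0.7759×380×(157.9 − 313) + m×2430×(157.9 − 23.51) = 0
326568 m = 45730
m = 45730/326568 ≈ 0.14 kg

m ≈ 0.14 kg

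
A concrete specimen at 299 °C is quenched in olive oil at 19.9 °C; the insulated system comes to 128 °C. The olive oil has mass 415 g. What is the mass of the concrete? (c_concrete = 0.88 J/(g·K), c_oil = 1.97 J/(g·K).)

m ≈ 587 g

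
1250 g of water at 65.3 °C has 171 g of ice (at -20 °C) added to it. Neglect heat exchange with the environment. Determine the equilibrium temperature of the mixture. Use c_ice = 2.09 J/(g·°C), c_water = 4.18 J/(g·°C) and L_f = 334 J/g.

T_f ≈ 46.6 °C

Net heat exchanged in the isolated system is zero:
ice -20→0 °C: 171·2.09·20 = 7147.8; fusion: m_ice L_f = 171·334 = 57114; warm the meltwater: 714.78 T; water cools: 1250·4.18·(T − 65.3) = 5225(T − 65.3)
5939.8 T = 341192 − 64262 = 276931
T ≈ 46.62 °C (positive, so assuming full melt was valid).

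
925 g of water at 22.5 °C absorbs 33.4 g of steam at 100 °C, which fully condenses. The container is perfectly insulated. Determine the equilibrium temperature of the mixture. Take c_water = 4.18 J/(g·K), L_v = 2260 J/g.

T_f ≈ 44.0 °C

Taking heat into each body as positive, Σ m c ΔT = 0:
condense steam: −33.4×2260 = −75484; condensate cools 100→T: 33.4×4.18×(T − 100) = 139.61(T − 100); original water: 3866.5(T − 22.5)
4006.1 T = 75484 + 13961 + 86996 = 176441
T ≈ 44.04 °C — below 100 °C, confirming all the steam condensed.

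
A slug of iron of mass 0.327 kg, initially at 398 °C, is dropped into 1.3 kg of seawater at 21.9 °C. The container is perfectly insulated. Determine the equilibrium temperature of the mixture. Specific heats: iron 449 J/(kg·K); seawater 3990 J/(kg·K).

|Q_iron| = |Q_seawater|:
0.327*449*(398 − T) = 1.3*3990*(T − 21.9)
146.82(398 − T) = 5187(T − 21.9)
5333.8 T = 172031  ⇒  T ≈ 32.25 °C

T_f ≈ 32.3 °C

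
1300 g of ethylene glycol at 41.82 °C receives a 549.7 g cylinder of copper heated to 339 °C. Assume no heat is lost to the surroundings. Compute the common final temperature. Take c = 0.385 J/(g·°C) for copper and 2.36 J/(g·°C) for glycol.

Heat lost by the copper equals heat gained by the glycol:
549.7*0.385*(339 − T) = 1300*2.36*(T − 41.82)
211.63(339 − T) = 3068(T − 41.82)
3279.6 T = 200048  ⇒  T ≈ 61.00 °C

T_f ≈ 61.0 °C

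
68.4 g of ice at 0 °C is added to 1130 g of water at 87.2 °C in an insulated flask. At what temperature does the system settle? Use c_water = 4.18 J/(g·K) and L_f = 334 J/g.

Conservation of energy gives ΣQ = 0:
fusion: m_ice L_f = 68.4·334 = 22846; meltwater 0→T: 68.4·4.18·T = 285.91 T; water cools: 1130·4.18·(T − 87.2) = 4723.4(T − 87.2)
5009.3 T = 411880 − 22846 = 389035
T ≈ 77.66 °C (positive, so assuming full melt was valid).

T_f ≈ 77.7 °C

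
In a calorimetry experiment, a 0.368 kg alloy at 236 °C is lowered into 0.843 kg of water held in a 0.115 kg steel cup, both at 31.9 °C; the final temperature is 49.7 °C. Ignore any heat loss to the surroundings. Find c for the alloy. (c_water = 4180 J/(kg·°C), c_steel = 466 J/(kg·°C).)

Setting the total heat transfer to zero:
0.368·c·(49.7 − 236) + 0.843·4180·(49.7 − 31.9) + 0.115·466·(49.7 − 31.9) = 0
-68.56 c = -63676
c = -63676/-68.56 ≈ 928.8 J/(kg·°C)

c ≈ 929 J/(kg·°C)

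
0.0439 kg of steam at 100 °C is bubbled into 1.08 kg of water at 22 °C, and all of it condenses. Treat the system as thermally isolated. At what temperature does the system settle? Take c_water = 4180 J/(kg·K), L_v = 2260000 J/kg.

T_f ≈ 46.2 °C

Net heat exchanged in the isolated system is zero:
condense steam: −0.0439×2260000 = −99214
  condensate cools 100→T: 0.0439×4180×(T − 100) = 183.5(T − 100)
  water warms: 1.08×4180×(T − 22) = 4514.4(T − 22)
4697.9 T = 99214 + 18350 + 99317 = 216881
T ≈ 46.17 °C — below 100 °C, confirming all the steam condensed.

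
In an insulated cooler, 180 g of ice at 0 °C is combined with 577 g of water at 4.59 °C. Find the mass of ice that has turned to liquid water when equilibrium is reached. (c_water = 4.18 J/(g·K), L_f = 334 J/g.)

Heat available from the water dropping to 0 °C: 577×4.18×4.59 = 11070 J.
To melt every bit of ice: 180×334 = 60120 J.
That's not enough to melt it all — equilibrium is at 0 °C with ice remaining.
m_melt = 11070 / L_f = 33.15 g.

m_melted ≈ 33.1 g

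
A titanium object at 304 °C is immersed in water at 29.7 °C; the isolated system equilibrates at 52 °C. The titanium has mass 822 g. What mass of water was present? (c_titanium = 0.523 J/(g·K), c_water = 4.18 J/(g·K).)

m ≈ 1160 g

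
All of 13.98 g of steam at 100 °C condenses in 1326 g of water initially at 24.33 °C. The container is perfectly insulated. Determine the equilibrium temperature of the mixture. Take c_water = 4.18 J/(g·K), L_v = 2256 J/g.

Setting the total heat transfer to zero:
latent heat released on condensation: 13.98×2256 = 31539
  condensate cools 100→T: 13.98×4.18×(T − 100) = 58.44(T − 100)
  water warms: 1326×4.18×(T − 24.33) = 5542.7(T − 24.33)
5601.1 T = 31539 + 5843.6 + 134853 = 172236
T ≈ 30.75 °C (< 100 °C, so full condensation is consistent).

T_f ≈ 30.8 °C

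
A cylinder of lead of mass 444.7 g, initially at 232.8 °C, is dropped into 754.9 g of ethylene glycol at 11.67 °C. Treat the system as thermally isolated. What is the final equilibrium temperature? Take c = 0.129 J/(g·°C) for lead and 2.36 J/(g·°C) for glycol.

T_f ≈ 18.6 °C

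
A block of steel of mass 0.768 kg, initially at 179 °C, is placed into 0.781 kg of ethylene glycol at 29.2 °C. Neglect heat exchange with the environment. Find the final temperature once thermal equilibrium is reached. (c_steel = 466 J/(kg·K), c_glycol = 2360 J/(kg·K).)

Setting the total heat transfer to zero:
0.768·466·(T − 179) + 0.781·2360·(T − 29.2) = 0
357.89(T − 179) + 1843.2(T − 29.2) = 0
(357.89 + 1843.2) T = 357.89·179 + 1843.2·29.2
T = 117882 / 2201 = 53.6 °C

T_f ≈ 53.6 °C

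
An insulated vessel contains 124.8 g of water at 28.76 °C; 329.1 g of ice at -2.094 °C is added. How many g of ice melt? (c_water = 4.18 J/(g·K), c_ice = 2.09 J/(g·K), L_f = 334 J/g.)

Cooling the water to 0 °C releases 124.8×4.18×28.76 = 15003 J.
Warming the ice to 0 °C takes 329.1×2.09×2.094 = 1440.3 J, leaving 13563 J for melting.
To melt every bit of ice: 329.1×334 = 109919 J.
Since 13563 < 109919 J, not all the ice melts; equilibrium is at 0 °C.
Mass melted = 13563/334 ≈ 40.61 g.

m_melted ≈ 40.6 g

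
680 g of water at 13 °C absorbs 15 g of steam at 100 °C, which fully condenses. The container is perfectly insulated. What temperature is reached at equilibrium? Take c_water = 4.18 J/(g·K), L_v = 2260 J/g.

T_f ≈ 26.5 °C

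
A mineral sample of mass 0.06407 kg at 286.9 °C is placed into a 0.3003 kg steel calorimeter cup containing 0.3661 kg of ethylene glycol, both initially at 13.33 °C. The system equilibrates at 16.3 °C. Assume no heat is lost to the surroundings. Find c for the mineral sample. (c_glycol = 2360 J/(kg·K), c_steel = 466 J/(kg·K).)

c ≈ 172 J/(kg·K)

Let T be the final temperature. ΣQ_i = 0:
0.06407·c·(16.3 − 286.9) + 0.3661·2360·(16.3 − 13.33) + 0.3003·466·(16.3 − 13.33) = 0
-17.34 c = -2981.7
c = -2981.7/-17.34 ≈ 172 J/(kg·K)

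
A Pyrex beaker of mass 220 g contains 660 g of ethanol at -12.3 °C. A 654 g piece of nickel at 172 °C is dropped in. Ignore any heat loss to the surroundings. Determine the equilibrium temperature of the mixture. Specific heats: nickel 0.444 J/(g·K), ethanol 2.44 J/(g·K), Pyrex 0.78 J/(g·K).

T_f ≈ 13.5 °C

Conservation of energy gives ΣQ = 0:
654*0.444*(T − 172) + 660*2.44*(T − (-12.3)) + 220*0.78*(T − (-12.3)) = 0
290.38(T − 172) + 1610.4(T − (-12.3)) + 171.6(T − (-12.3)) = 0
(290.38 + 1610.4 + 171.6) T = 290.38*172 + 1610.4*(-12.3) + 171.6*(-12.3)
T = 28026/2072.4 ≈ 13.52 °C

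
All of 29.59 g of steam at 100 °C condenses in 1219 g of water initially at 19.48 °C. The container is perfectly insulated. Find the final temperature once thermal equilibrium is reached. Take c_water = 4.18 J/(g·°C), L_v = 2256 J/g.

T_f ≈ 34.2 °C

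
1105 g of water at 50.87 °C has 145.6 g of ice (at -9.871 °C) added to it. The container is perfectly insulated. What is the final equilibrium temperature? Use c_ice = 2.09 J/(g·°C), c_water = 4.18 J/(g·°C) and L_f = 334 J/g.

T_f ≈ 35.1 °C

Heat gained plus heat lost sum to zero:
ice -9.871→0 °C: 145.6·2.09·9.871 = 3003.8
  melt ice: 145.6·334 = 48630
  warm the meltwater: 608.61 T
  water: 4618.9(T − 50.87)
5227.5 T = 234963 − 51634 = 183329
T ≈ 35.07 °C — above 0 °C, consistent with complete melting.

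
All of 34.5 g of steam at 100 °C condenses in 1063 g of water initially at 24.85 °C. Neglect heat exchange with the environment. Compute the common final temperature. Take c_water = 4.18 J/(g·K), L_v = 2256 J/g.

T_f ≈ 44.2 °C

Net heat exchanged in the isolated system is zero:
latent heat released on condensation: 34.5×2256 = 77832; condensate cools 100→T: 34.5×4.18×(T − 100) = 144.21(T − 100); original water: 4443.3(T − 24.85)
4587.6 T = 77832 + 14421 + 110417 = 202670
T ≈ 44.18 °C — below 100 °C, confirming all the steam condensed.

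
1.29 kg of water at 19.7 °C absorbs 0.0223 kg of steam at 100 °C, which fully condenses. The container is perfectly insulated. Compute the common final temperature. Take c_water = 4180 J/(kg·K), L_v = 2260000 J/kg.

T_f ≈ 30.3 °C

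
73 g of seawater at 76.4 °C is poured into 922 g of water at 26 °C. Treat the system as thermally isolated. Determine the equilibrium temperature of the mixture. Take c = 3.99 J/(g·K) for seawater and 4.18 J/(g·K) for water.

T_f ≈ 29.5 °C

Energy conservation, ΣQ = 0:
73*3.99*(T − 76.4) + 922*4.18*(T − 26) = 0
(291.27 + 3854) T = 291.27*76.4 + 3854*26
T = 122456 / 4145.2 = 29.5 °C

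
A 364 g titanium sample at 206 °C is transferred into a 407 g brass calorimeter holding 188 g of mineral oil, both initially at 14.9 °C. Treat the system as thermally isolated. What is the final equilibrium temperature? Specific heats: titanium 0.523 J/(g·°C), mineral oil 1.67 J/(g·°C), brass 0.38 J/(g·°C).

T_f ≈ 70.1 °C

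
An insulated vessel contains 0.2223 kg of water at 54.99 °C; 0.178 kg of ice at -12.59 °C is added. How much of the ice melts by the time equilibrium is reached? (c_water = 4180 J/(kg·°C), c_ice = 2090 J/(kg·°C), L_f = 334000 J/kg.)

Cooling the water to 0 °C releases 0.2223·4180·54.99 = 51097 J.
Of that, 0.178·2090·12.59 = 4683.7 J goes to bring the ice to 0 °C, leaving 46414 J.
Fully melting the ice requires m_ice L_f = 0.178·334000 = 59452 J.
That's not enough to melt it all — equilibrium is at 0 °C with ice remaining.
Mass melted = 46414/334000 ≈ 0.139 kg.

m_melted ≈ 0.139 kg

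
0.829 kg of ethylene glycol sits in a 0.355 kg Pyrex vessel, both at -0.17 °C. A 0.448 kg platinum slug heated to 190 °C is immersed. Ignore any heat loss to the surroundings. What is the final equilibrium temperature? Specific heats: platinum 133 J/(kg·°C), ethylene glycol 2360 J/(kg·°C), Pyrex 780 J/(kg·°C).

T_f ≈ 4.8 °C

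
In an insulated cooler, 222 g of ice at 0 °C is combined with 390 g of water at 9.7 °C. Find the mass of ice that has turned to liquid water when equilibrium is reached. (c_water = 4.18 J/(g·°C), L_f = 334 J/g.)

m_melted ≈ 47.3 g

Water can give up m c ΔT = 390·4.18·9.7 = 15813 J before reaching 0 °C.
To melt every bit of ice: 222·334 = 74148 J.
15813 J < 74148 J, so only part of the ice melts and the system sits at 0 °C.
m_melted·334 = 15813  ⇒  m_melted ≈ 47.34 g.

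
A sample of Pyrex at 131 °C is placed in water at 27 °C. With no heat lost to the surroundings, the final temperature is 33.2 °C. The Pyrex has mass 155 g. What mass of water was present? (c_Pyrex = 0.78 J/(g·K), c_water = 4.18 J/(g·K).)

Setting the total heat transfer to zero:
155·0.78·(33.2 − 131) + m·4.18·(33.2 − 27) = 0
25.92 m = 11824
m = 11824/25.92 ≈ 456.2 g

m ≈ 456 g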